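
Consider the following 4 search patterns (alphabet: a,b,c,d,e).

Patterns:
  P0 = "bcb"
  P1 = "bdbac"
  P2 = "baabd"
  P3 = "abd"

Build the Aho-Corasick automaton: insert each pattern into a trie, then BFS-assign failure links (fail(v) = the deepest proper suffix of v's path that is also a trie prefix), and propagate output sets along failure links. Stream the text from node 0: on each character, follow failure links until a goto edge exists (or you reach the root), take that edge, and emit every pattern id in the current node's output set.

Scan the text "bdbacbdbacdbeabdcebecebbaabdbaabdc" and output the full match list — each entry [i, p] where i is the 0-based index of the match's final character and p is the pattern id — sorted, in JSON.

Build automaton:
Trie (insert patterns):
  0='ε' goto a→12 b→1
  1='b' goto a→8 c→2 d→4
  2='bc' goto b→3
  3='bcb' goto ·  ←P0
  4='bd' goto b→5
  5='bdb' goto a→6
  6='bdba' goto c→7
  7='bdbac' goto ·  ←P1
  8='ba' goto a→9
  9='baa' goto b→10
  10='baab' goto d→11
  11='baabd' goto ·  ←P2
  12='a' goto b→13
  13='ab' goto d→14
  14='abd' goto ·  ←P3

Failure links (BFS by depth):
  n1('b'): parent n0 fail=0; on 'b' 0 → fail=0;  out ∅∪∅=∅
  n12('a'): parent n0 fail=0; on 'a' 0 → fail=0;  out ∅∪∅=∅
  n2('bc'): parent n1 fail=0; on 'c' 0 → fail=0;  out ∅∪∅=∅
  n4('bd'): parent n1 fail=0; on 'd' 0 → fail=0;  out ∅∪∅=∅
  n8('ba'): parent n1 fail=0; on 'a' 0 → fail=12;  out ∅∪∅=∅
  n13('ab'): parent n12 fail=0; on 'b' 0 → fail=1;  out ∅∪∅=∅
  n3('bcb'): parent n2 fail=0; on 'b' 0 → fail=1;  out {0}∪∅={0}
  n5('bdb'): parent n4 fail=0; on 'b' 0 → fail=1;  out ∅∪∅=∅
  n9('baa'): parent n8 fail=12; on 'a' 12→0 → fail=12;  out ∅∪∅=∅
  n14('abd'): parent n13 fail=1; on 'd' 1 → fail=4;  out {3}∪∅={3}
  n6('bdba'): parent n5 fail=1; on 'a' 1 → fail=8;  out ∅∪∅=∅
  n10('baab'): parent n9 fail=12; on 'b' 12 → fail=13;  out ∅∪∅=∅
  n7('bdbac'): parent n6 fail=8; on 'c' 8→12→0 → fail=0;  out {1}∪∅={1}
  n11('baabd'): parent n10 fail=13; on 'd' 13 → fail=14;  out {2}∪{3}={2,3}

Scan:
i=0 'b': node 0→1
i=1 'd': node 1→4
i=2 'b': node 4→5
i=3 'a': node 5→6
i=4 'c': node 6→7  emit P1@[0:4]
i=5 'b': node 7→1 (fail-walked)
i=6 'd': node 1→4
i=7 'b': node 4→5
i=8 'a': node 5→6
i=9 'c': node 6→7  emit P1@[5:9]
i=10 'd': node 7→0 (fail-walked)
i=11 'b': node 0→1
i=12 'e': node 1→0 (fail-walked)
i=13 'a': node 0→12
i=14 'b': node 12→13
i=15 'd': node 13→14  emit P3@[13:15]
i=16 'c': node 14→0 (fail-walked)
i=17 'e': node 0→0
i=18 'b': node 0→1
i=19 'e': node 1→0 (fail-walked)
i=20 'c': node 0→0
i=21 'e': node 0→0
i=22 'b': node 0→1
i=23 'b': node 1→1 (fail-walked)
i=24 'a': node 1→8
i=25 'a': node 8→9
i=26 'b': node 9→10
i=27 'd': node 10→11  emit P2@[23:27],P3@[25:27]
i=28 'b': node 11→5 (fail-walked)
i=29 'a': node 5→6
i=30 'a': node 6→9 (fail-walked)
i=31 'b': node 9→10
i=32 'd': node 10→11  emit P2@[28:32],P3@[30:32]
i=33 'c': node 11→0 (fail-walked)

Result: [[4,1],[9,1],[15,3],[27,2],[27,3],[32,2],[32,3]]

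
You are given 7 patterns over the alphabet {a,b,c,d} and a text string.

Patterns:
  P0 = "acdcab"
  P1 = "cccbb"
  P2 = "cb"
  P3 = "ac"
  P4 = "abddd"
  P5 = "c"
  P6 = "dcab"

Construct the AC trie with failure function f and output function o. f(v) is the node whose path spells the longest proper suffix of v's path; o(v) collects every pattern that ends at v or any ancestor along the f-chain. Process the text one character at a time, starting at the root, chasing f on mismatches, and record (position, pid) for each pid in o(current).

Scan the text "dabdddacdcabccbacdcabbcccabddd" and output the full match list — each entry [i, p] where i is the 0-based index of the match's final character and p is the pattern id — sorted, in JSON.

Build automaton:
Trie (insert patterns):
  n0 'ε': a→1 c→7 d→17
  n1 'a': b→13 c→2
  n2 'ac': d→3  [P3 ends]
  n3 'acd': c→4
  n4 'acdc': a→5
  n5 'acdca': b→6
  n6 'acdcab': ·  [P0 ends]
  n7 'c': b→12 c→8  [P5 ends]
  n8 'cc': c→9
  n9 'ccc': b→10
  n10 'cccb': b→11
  n11 'cccbb': ·  [P1 ends]
  n12 'cb': ·  [P2 ends]
  n13 'ab': d→14
  n14 'abd': d→15
  n15 'abdd': d→16
  n16 'abddd': ·  [P4 ends]
  n17 'd': c→18
  n18 'dc': a→19
  n19 'dca': b→20
  n20 'dcab': ·  [P6 ends]

BFS fail/out derivation:
  fail(1) 'a': from fail(0)=0 chase 'a': 0 ⇒ 0;  out=∅∪out(0)=∅
  fail(7) 'c': from fail(0)=0 chase 'c': 0 ⇒ 0;  out={5}∪out(0)={5}
  fail(17) 'd': from fail(0)=0 chase 'd': 0 ⇒ 0;  out=∅∪out(0)=∅
  fail(2) 'ac': from fail(1)=0 chase 'c': 0 ⇒ 7;  out={3}∪out(7)={3,5}
  fail(8) 'cc': from fail(7)=0 chase 'c': 0 ⇒ 7;  out=∅∪out(7)={5}
  fail(12) 'cb': from fail(7)=0 chase 'b': 0 ⇒ 0;  out={2}∪out(0)={2}
  fail(13) 'ab': from fail(1)=0 chase 'b': 0 ⇒ 0;  out=∅∪out(0)=∅
  fail(18) 'dc': from fail(17)=0 chase 'c': 0 ⇒ 7;  out=∅∪out(7)={5}
  fail(3) 'acd': from fail(2)=7 chase 'd': 7→0 ⇒ 17;  out=∅∪out(17)=∅
  fail(9) 'ccc': from fail(8)=7 chase 'c': 7 ⇒ 8;  out=∅∪out(8)={5}
  fail(14) 'abd': from fail(13)=0 chase 'd': 0 ⇒ 17;  out=∅∪out(17)=∅
  fail(19) 'dca': from fail(18)=7 chase 'a': 7→0 ⇒ 1;  out=∅∪out(1)=∅
  fail(4) 'acdc': from fail(3)=17 chase 'c': 17 ⇒ 18;  out=∅∪out(18)={5}
  fail(10) 'cccb': from fail(9)=8 chase 'b': 8→7 ⇒ 12;  out=∅∪out(12)={2}
  fail(15) 'abdd': from fail(14)=17 chase 'd': 17→0 ⇒ 17;  out=∅∪out(17)=∅
  fail(20) 'dcab': from fail(19)=1 chase 'b': 1 ⇒ 13;  out={6}∪out(13)={6}
  fail(5) 'acdca': from fail(4)=18 chase 'a': 18 ⇒ 19;  out=∅∪out(19)=∅
  fail(11) 'cccbb': from fail(10)=12 chase 'b': 12→0 ⇒ 0;  out={1}∪out(0)={1}
  fail(16) 'abddd': from fail(15)=17 chase 'd': 17→0 ⇒ 17;  out={4}∪out(17)={4}
  fail(6) 'acdcab': from fail(5)=19 chase 'b': 19 ⇒ 20;  out={0}∪out(20)={0,6}

Run:
[0] read 'd'  n0⇒n17
[1] read 'a'  n17⇒n1 ·f
[2] read 'b'  n1⇒n13
[3] read 'd'  n13⇒n14
[4] read 'd'  n14⇒n15
[5] read 'd'  n15⇒n16  → match P4@[1:5]
[6] read 'a'  n16⇒n1 ·f
[7] read 'c'  n1⇒n2  → match P3@[6:7],P5@[7:7]
[8] read 'd'  n2⇒n3
[9] read 'c'  n3⇒n4  → match P5@[9:9]
[10] read 'a'  n4⇒n5
[11] read 'b'  n5⇒n6  → match P0@[6:11],P6@[8:11]
[12] read 'c'  n6⇒n7 ·f  → match P5@[12:12]
[13] read 'c'  n7⇒n8  → match P5@[13:13]
[14] read 'b'  n8⇒n12 ·f  → match P2@[13:14]
[15] read 'a'  n12⇒n1 ·f
[16] read 'c'  n1⇒n2  → match P3@[15:16],P5@[16:16]
[17] read 'd'  n2⇒n3
[18] read 'c'  n3⇒n4  → match P5@[18:18]
[19] read 'a'  n4⇒n5
[20] read 'b'  n5⇒n6  → match P0@[15:20],P6@[17:20]
[21] read 'b'  n6⇒n0 ·f
[22] read 'c'  n0⇒n7  → match P5@[22:22]
[23] read 'c'  n7⇒n8  → match P5@[23:23]
[24] read 'c'  n8⇒n9  → match P5@[24:24]
[25] read 'a'  n9⇒n1 ·f
[26] read 'b'  n1⇒n13
[27] read 'd'  n13⇒n14
[28] read 'd'  n14⇒n15
[29] read 'd'  n15⇒n16  → match P4@[25:29]

All matches (sorted): [[5,4],[7,3],[7,5],[9,5],[11,0],[11,6],[12,5],[13,5],[14,2],[16,3],[16,5],[18,5],[20,0],[20,6],[22,5],[23,5],[24,5],[29,4]]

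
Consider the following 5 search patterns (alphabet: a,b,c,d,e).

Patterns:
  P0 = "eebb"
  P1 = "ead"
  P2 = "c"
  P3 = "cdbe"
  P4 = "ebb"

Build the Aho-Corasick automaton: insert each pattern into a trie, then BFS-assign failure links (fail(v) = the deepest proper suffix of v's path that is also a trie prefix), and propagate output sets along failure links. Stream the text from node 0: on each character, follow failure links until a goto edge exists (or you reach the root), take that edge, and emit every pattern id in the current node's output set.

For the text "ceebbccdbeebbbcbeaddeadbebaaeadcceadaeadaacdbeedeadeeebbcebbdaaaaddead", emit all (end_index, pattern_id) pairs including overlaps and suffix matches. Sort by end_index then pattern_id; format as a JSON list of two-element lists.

Build automaton:
Trie (insert patterns):
  n0 'ε': c→7 e→1
  n1 'e': a→5 b→11 e→2
  n2 'ee': b→3
  n3 'eeb': b→4
  n4 'eebb': ·  ←P0
  n5 'ea': d→6
  n6 'ead': ·  ←P1
  n7 'c': d→8  ←P2
  n8 'cd': b→9
  n9 'cdb': e→10
  n10 'cdbe': ·  ←P3
  n11 'eb': b→12
  n12 'ebb': ·  ←P4

BFS fail/out derivation:
  n1('e'): parent n0 fail=0; on 'e' 0 → fail=0;  out ∅∪∅=∅
  n7('c'): parent n0 fail=0; on 'c' 0 → fail=0;  out {2}∪∅={2}
  n2('ee'): parent n1 fail=0; on 'e' 0 → fail=1;  out ∅∪∅=∅
  n5('ea'): parent n1 fail=0; on 'a' 0 → fail=0;  out ∅∪∅=∅
  n8('cd'): parent n7 fail=0; on 'd' 0 → fail=0;  out ∅∪∅=∅
  n11('eb'): parent n1 fail=0; on 'b' 0 → fail=0;  out ∅∪∅=∅
  n3('eeb'): parent n2 fail=1; on 'b' 1 → fail=11;  out ∅∪∅=∅
  n6('ead'): parent n5 fail=0; on 'd' 0 → fail=0;  out {1}∪∅={1}
  n9('cdb'): parent n8 fail=0; on 'b' 0 → fail=0;  out ∅∪∅=∅
  n12('ebb'): parent n11 fail=0; on 'b' 0 → fail=0;  out {4}∪∅={4}
  n4('eebb'): parent n3 fail=11; on 'b' 11 → fail=12;  out {0}∪{4}={0,4}
  n10('cdbe'): parent n9 fail=0; on 'e' 0 → fail=1;  out {3}∪∅={3}

Scan:
[0] read 'c'  n0⇒n7  ** P2@[0:0]
[1] read 'e'  n7⇒n1 ·f
[2] read 'e'  n1⇒n2
[3] read 'b'  n2⇒n3
[4] read 'b'  n3⇒n4  ** P0@[1:4],P4@[2:4]
[5] read 'c'  n4⇒n7 ·f  ** P2@[5:5]
[6] read 'c'  n7⇒n7 ·f  ** P2@[6:6]
[7] read 'd'  n7⇒n8
[8] read 'b'  n8⇒n9
[9] read 'e'  n9⇒n10  ** P3@[6:9]
[10] read 'e'  n10⇒n2 ·f
[11] read 'b'  n2⇒n3
[12] read 'b'  n3⇒n4  ** P0@[9:12],P4@[10:12]
[13] read 'b'  n4⇒n0 ·f
[14] read 'c'  n0⇒n7  ** P2@[14:14]
[15] read 'b'  n7⇒n0 ·f
[16] read 'e'  n0⇒n1
[17] read 'a'  n1⇒n5
[18] read 'd'  n5⇒n6  ** P1@[16:18]
[19] read 'd'  n6⇒n0 ·f
[20] read 'e'  n0⇒n1
[21] read 'a'  n1⇒n5
[22] read 'd'  n5⇒n6  ** P1@[20:22]
[23] read 'b'  n6⇒n0 ·f
[24] read 'e'  n0⇒n1
[25] read 'b'  n1⇒n11
[26] read 'a'  n11⇒n0 ·f
[27] read 'a'  n0⇒n0
[28] read 'e'  n0⇒n1
[29] read 'a'  n1⇒n5
[30] read 'd'  n5⇒n6  ** P1@[28:30]
[31] read 'c'  n6⇒n7 ·f  ** P2@[31:31]
[32] read 'c'  n7⇒n7 ·f  ** P2@[32:32]
[33] read 'e'  n7⇒n1 ·f
[34] read 'a'  n1⇒n5
[35] read 'd'  n5⇒n6  ** P1@[33:35]
[36] read 'a'  n6⇒n0 ·f
[37] read 'e'  n0⇒n1
[38] read 'a'  n1⇒n5
[39] read 'd'  n5⇒n6  ** P1@[37:39]
[40] read 'a'  n6⇒n0 ·f
[41] read 'a'  n0⇒n0
[42] read 'c'  n0⇒n7  ** P2@[42:42]
[43] read 'd'  n7⇒n8
[44] read 'b'  n8⇒n9
[45] read 'e'  n9⇒n10  ** P3@[42:45]
[46] read 'e'  n10⇒n2 ·f
[47] read 'd'  n2⇒n0 ·f
[48] read 'e'  n0⇒n1
[49] read 'a'  n1⇒n5
[50] read 'd'  n5⇒n6  ** P1@[48:50]
[51] read 'e'  n6⇒n1 ·f
[52] read 'e'  n1⇒n2
[53] read 'e'  n2⇒n2 ·f
[54] read 'b'  n2⇒n3
[55] read 'b'  n3⇒n4  ** P0@[52:55],P4@[53:55]
[56] read 'c'  n4⇒n7 ·f  ** P2@[56:56]
[57] read 'e'  n7⇒n1 ·f
[58] read 'b'  n1⇒n11
[59] read 'b'  n11⇒n12  ** P4@[57:59]
[60] read 'd'  n12⇒n0 ·f
[61] read 'a'  n0⇒n0
[62] read 'a'  n0⇒n0
[63] read 'a'  n0⇒n0
[64] read 'a'  n0⇒n0
[65] read 'd'  n0⇒n0
[66] read 'd'  n0⇒n0
[67] read 'e'  n0⇒n1
[68] read 'a'  n1⇒n5
[69] read 'd'  n5⇒n6  ** P1@[67:69]

All matches (sorted): [[0,2],[4,0],[4,4],[5,2],[6,2],[9,3],[12,0],[12,4],[14,2],[18,1],[22,1],[30,1],[31,2],[32,2],[35,1],[39,1],[42,2],[45,3],[50,1],[55,0],[55,4],[56,2],[59,4],[69,1]]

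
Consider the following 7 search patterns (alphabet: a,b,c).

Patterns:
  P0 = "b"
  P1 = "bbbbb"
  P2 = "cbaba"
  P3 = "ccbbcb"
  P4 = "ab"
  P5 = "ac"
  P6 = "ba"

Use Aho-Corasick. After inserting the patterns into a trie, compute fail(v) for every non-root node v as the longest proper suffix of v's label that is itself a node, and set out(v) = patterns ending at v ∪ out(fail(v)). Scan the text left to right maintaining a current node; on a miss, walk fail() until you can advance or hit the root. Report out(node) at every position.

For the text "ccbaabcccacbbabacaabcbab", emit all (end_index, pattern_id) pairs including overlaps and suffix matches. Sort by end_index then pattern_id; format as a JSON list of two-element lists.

Construct AC machine:
Trie nodes:
  0='ε' goto a→16 b→1 c→6
  1='b' goto a→19 b→2  ←P0
  2='bb' goto b→3
  3='bbb' goto b→4
  4='bbbb' goto b→5
  5='bbbbb' goto ·  ←P1
  6='c' goto b→7 c→11
  7='cb' goto a→8
  8='cba' goto b→9
  9='cbab' goto a→10
  10='cbaba' goto ·  ←P2
  11='cc' goto b→12
  12='ccb' goto b→13
  13='ccbb' goto c→14
  14='ccbbc' goto b→15
  15='ccbbcb' goto ·  ←P3
  16='a' goto b→17 c→18
  17='ab' goto ·  ←P4
  18='ac' goto ·  ←P5
  19='ba' goto ·  ←P6

Failure links (BFS by depth):
  fail(1) 'b': from fail(0)=0 chase 'b': 0 ⇒ 0;  out={0}∪out(0)={0}
  fail(6) 'c': from fail(0)=0 chase 'c': 0 ⇒ 0;  out=∅∪out(0)=∅
  fail(16) 'a': from fail(0)=0 chase 'a': 0 ⇒ 0;  out=∅∪out(0)=∅
  fail(2) 'bb': from fail(1)=0 chase 'b': 0 ⇒ 1;  out=∅∪out(1)={0}
  fail(7) 'cb': from fail(6)=0 chase 'b': 0 ⇒ 1;  out=∅∪out(1)={0}
  fail(11) 'cc': from fail(6)=0 chase 'c': 0 ⇒ 6;  out=∅∪out(6)=∅
  fail(17) 'ab': from fail(16)=0 chase 'b': 0 ⇒ 1;  out={4}∪out(1)={0,4}
  fail(18) 'ac': from fail(16)=0 chase 'c': 0 ⇒ 6;  out={5}∪out(6)={5}
  fail(19) 'ba': from fail(1)=0 chase 'a': 0 ⇒ 16;  out={6}∪out(16)={6}
  fail(3) 'bbb': from fail(2)=1 chase 'b': 1 ⇒ 2;  out=∅∪out(2)={0}
  fail(8) 'cba': from fail(7)=1 chase 'a': 1 ⇒ 19;  out=∅∪out(19)={6}
  fail(12) 'ccb': from fail(11)=6 chase 'b': 6 ⇒ 7;  out=∅∪out(7)={0}
  fail(4) 'bbbb': from fail(3)=2 chase 'b': 2 ⇒ 3;  out=∅∪out(3)={0}
  fail(9) 'cbab': from fail(8)=19 chase 'b': 19→16 ⇒ 17;  out=∅∪out(17)={0,4}
  fail(13) 'ccbb': from fail(12)=7 chase 'b': 7→1 ⇒ 2;  out=∅∪out(2)={0}
  fail(5) 'bbbbb': from fail(4)=3 chase 'b': 3 ⇒ 4;  out={1}∪out(4)={0,1}
  fail(10) 'cbaba': from fail(9)=17 chase 'a': 17→1 ⇒ 19;  out={2}∪out(19)={2,6}
  fail(14) 'ccbbc': from fail(13)=2 chase 'c': 2→1→0 ⇒ 6;  out=∅∪out(6)=∅
  fail(15) 'ccbbcb': from fail(14)=6 chase 'b': 6 ⇒ 7;  out={3}∪out(7)={0,3}

Text stream:
pos 0 'c': at 6
pos 1 'c': at 11
pos 2 'b': at 12  ** P0@[2:2]
pos 3 'a': at 8 (fail-walked)  ** P6@[2:3]
pos 4 'a': at 16 (fail-walked)
pos 5 'b': at 17  ** P0@[5:5],P4@[4:5]
pos 6 'c': at 6 (fail-walked)
pos 7 'c': at 11
pos 8 'c': at 11 (fail-walked)
pos 9 'a': at 16 (fail-walked)
pos 10 'c': at 18  ** P5@[9:10]
pos 11 'b': at 7 (fail-walked)  ** P0@[11:11]
pos 12 'b': at 2 (fail-walked)  ** P0@[12:12]
pos 13 'a': at 19 (fail-walked)  ** P6@[12:13]
pos 14 'b': at 17 (fail-walked)  ** P0@[14:14],P4@[13:14]
pos 15 'a': at 19 (fail-walked)  ** P6@[14:15]
pos 16 'c': at 18 (fail-walked)  ** P5@[15:16]
pos 17 'a': at 16 (fail-walked)
pos 18 'a': at 16 (fail-walked)
pos 19 'b': at 17  ** P0@[19:19],P4@[18:19]
pos 20 'c': at 6 (fail-walked)
pos 21 'b': at 7  ** P0@[21:21]
pos 22 'a': at 8  ** P6@[21:22]
pos 23 'b': at 9  ** P0@[23:23],P4@[22:23]

Result: [[2,0],[3,6],[5,0],[5,4],[10,5],[11,0],[12,0],[13,6],[14,0],[14,4],[15,6],[16,5],[19,0],[19,4],[21,0],[22,6],[23,0],[23,4]]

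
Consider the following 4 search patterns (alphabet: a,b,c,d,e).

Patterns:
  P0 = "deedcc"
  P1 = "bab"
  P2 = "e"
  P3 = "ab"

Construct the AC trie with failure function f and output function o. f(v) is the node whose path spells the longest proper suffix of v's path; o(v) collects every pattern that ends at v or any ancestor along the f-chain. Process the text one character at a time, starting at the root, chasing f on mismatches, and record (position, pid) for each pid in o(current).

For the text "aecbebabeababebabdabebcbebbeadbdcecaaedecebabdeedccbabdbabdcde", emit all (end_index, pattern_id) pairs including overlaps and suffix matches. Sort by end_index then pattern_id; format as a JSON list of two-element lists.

Build:
Trie (insert patterns):
  0='ε' goto a→11 b→7 d→1 e→10
  1='d' goto e→2
  2='de' goto e→3
  3='dee' goto d→4
  4='deed' goto c→5
  5='deedc' goto c→6
  6='deedcc' goto ·  ←P0
  7='b' goto a→8
  8='ba' goto b→9
  9='bab' goto ·  ←P1
  10='e' goto ·  ←P2
  11='a' goto b→12
  12='ab' goto ·  ←P3

BFS fail/out derivation:
  n1('d'): parent n0 fail=0; on 'd' 0 → fail=0;  out ∅∪∅=∅
  n7('b'): parent n0 fail=0; on 'b' 0 → fail=0;  out ∅∪∅=∅
  n10('e'): parent n0 fail=0; on 'e' 0 → fail=0;  out {2}∪∅={2}
  n11('a'): parent n0 fail=0; on 'a' 0 → fail=0;  out ∅∪∅=∅
  n2('de'): parent n1 fail=0; on 'e' 0 → fail=10;  out ∅∪{2}={2}
  n8('ba'): parent n7 fail=0; on 'a' 0 → fail=11;  out ∅∪∅=∅
  n12('ab'): parent n11 fail=0; on 'b' 0 → fail=7;  out {3}∪∅={3}
  n3('dee'): parent n2 fail=10; on 'e' 10→0 → fail=10;  out ∅∪{2}={2}
  n9('bab'): parent n8 fail=11; on 'b' 11 → fail=12;  out {1}∪{3}={1,3}
  n4('deed'): parent n3 fail=10; on 'd' 10→0 → fail=1;  out ∅∪∅=∅
  n5('deedc'): parent n4 fail=1; on 'c' 1→0 → fail=0;  out ∅∪∅=∅
  n6('deedcc'): parent n5 fail=0; on 'c' 0 → fail=0;  out {0}∪∅={0}

Scan:
pos 0 'a': at 11
pos 1 'e': at 10 (fail-walked)  → match P2@[1:1]
pos 2 'c': at 0 (fail-walked)
pos 3 'b': at 7
pos 4 'e': at 10 (fail-walked)  → match P2@[4:4]
pos 5 'b': at 7 (fail-walked)
pos 6 'a': at 8
pos 7 'b': at 9  → match P1@[5:7],P3@[6:7]
pos 8 'e': at 10 (fail-walked)  → match P2@[8:8]
pos 9 'a': at 11 (fail-walked)
pos 10 'b': at 12  → match P3@[9:10]
pos 11 'a': at 8 (fail-walked)
pos 12 'b': at 9  → match P1@[10:12],P3@[11:12]
pos 13 'e': at 10 (fail-walked)  → match P2@[13:13]
pos 14 'b': at 7 (fail-walked)
pos 15 'a': at 8
pos 16 'b': at 9  → match P1@[14:16],P3@[15:16]
pos 17 'd': at 1 (fail-walked)
pos 18 'a': at 11 (fail-walked)
pos 19 'b': at 12  → match P3@[18:19]
pos 20 'e': at 10 (fail-walked)  → match P2@[20:20]
pos 21 'b': at 7 (fail-walked)
pos 22 'c': at 0 (fail-walked)
pos 23 'b': at 7
pos 24 'e': at 10 (fail-walked)  → match P2@[24:24]
pos 25 'b': at 7 (fail-walked)
pos 26 'b': at 7 (fail-walked)
pos 27 'e': at 10 (fail-walked)  → match P2@[27:27]
pos 28 'a': at 11 (fail-walked)
pos 29 'd': at 1 (fail-walked)
pos 30 'b': at 7 (fail-walked)
pos 31 'd': at 1 (fail-walked)
pos 32 'c': at 0 (fail-walked)
pos 33 'e': at 10  → match P2@[33:33]
pos 34 'c': at 0 (fail-walked)
pos 35 'a': at 11
pos 36 'a': at 11 (fail-walked)
pos 37 'e': at 10 (fail-walked)  → match P2@[37:37]
pos 38 'd': at 1 (fail-walked)
pos 39 'e': at 2  → match P2@[39:39]
pos 40 'c': at 0 (fail-walked)
pos 41 'e': at 10  → match P2@[41:41]
pos 42 'b': at 7 (fail-walked)
pos 43 'a': at 8
pos 44 'b': at 9  → match P1@[42:44],P3@[43:44]
pos 45 'd': at 1 (fail-walked)
pos 46 'e': at 2  → match P2@[46:46]
pos 47 'e': at 3  → match P2@[47:47]
pos 48 'd': at 4
pos 49 'c': at 5
pos 50 'c': at 6  → match P0@[45:50]
pos 51 'b': at 7 (fail-walked)
pos 52 'a': at 8
pos 53 'b': at 9  → match P1@[51:53],P3@[52:53]
pos 54 'd': at 1 (fail-walked)
pos 55 'b': at 7 (fail-walked)
pos 56 'a': at 8
pos 57 'b': at 9  → match P1@[55:57],P3@[56:57]
pos 58 'd': at 1 (fail-walked)
pos 59 'c': at 0 (fail-walked)
pos 60 'd': at 1
pos 61 'e': at 2  → match P2@[61:61]

Result: [[1,2],[4,2],[7,1],[7,3],[8,2],[10,3],[12,1],[12,3],[13,2],[16,1],[16,3],[19,3],[20,2],[24,2],[27,2],[33,2],[37,2],[39,2],[41,2],[44,1],[44,3],[46,2],[47,2],[50,0],[53,1],[53,3],[57,1],[57,3],[61,2]]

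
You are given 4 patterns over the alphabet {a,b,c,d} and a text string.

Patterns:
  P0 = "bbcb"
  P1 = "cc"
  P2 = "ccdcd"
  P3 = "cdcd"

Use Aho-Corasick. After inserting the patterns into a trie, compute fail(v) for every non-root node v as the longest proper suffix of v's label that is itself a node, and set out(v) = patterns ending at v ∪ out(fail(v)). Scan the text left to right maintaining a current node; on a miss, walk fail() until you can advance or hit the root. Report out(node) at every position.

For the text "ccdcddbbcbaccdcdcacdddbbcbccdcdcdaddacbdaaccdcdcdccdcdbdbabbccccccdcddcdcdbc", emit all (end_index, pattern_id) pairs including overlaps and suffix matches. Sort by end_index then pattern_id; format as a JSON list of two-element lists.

Build automaton:
Trie nodes:
  0='ε' goto b→1 c→5
  1='b' goto b→2
  2='bb' goto c→3
  3='bbc' goto b→4
  4='bbcb' goto ·  [P0 ends]
  5='c' goto c→6 d→10
  6='cc' goto d→7  [P1 ends]
  7='ccd' goto c→8
  8='ccdc' goto d→9
  9='ccdcd' goto ·  [P2 ends]
  10='cd' goto c→11
  11='cdc' goto d→12
  12='cdcd' goto ·  [P3 ends]

Failure links (BFS by depth):
  fail(1) 'b': from fail(0)=0 chase 'b': 0 ⇒ 0;  out=∅∪out(0)=∅
  fail(5) 'c': from fail(0)=0 chase 'c': 0 ⇒ 0;  out=∅∪out(0)=∅
  fail(2) 'bb': from fail(1)=0 chase 'b': 0 ⇒ 1;  out=∅∪out(1)=∅
  fail(6) 'cc': from fail(5)=0 chase 'c': 0 ⇒ 5;  out={1}∪out(5)={1}
  fail(10) 'cd': from fail(5)=0 chase 'd': 0 ⇒ 0;  out=∅∪out(0)=∅
  fail(3) 'bbc': from fail(2)=1 chase 'c': 1→0 ⇒ 5;  out=∅∪out(5)=∅
  fail(7) 'ccd': from fail(6)=5 chase 'd': 5 ⇒ 10;  out=∅∪out(10)=∅
  fail(11) 'cdc': from fail(10)=0 chase 'c': 0 ⇒ 5;  out=∅∪out(5)=∅
  fail(4) 'bbcb': from fail(3)=5 chase 'b': 5→0 ⇒ 1;  out={0}∪out(1)={0}
  fail(8) 'ccdc': from fail(7)=10 chase 'c': 10 ⇒ 11;  out=∅∪out(11)=∅
  fail(12) 'cdcd': from fail(11)=5 chase 'd': 5 ⇒ 10;  out={3}∪out(10)={3}
  fail(9) 'ccdcd': from fail(8)=11 chase 'd': 11 ⇒ 12;  out={2}∪out(12)={2,3}

Scan:
i=0 'c': node 0→5
i=1 'c': node 5→6  ** P1@[0:1]
i=2 'd': node 6→7
i=3 'c': node 7→8
i=4 'd': node 8→9  ** P2@[0:4],P3@[1:4]
i=5 'd': node 9→0 (fail-walked)
i=6 'b': node 0→1
i=7 'b': node 1→2
i=8 'c': node 2→3
i=9 'b': node 3→4  ** P0@[6:9]
i=10 'a': node 4→0 (fail-walked)
i=11 'c': node 0→5
i=12 'c': node 5→6  ** P1@[11:12]
i=13 'd': node 6→7
i=14 'c': node 7→8
i=15 'd': node 8→9  ** P2@[11:15],P3@[12:15]
i=16 'c': node 9→11 (fail-walked)
i=17 'a': node 11→0 (fail-walked)
i=18 'c': node 0→5
i=19 'd': node 5→10
i=20 'd': node 10→0 (fail-walked)
i=21 'd': node 0→0
i=22 'b': node 0→1
i=23 'b': node 1→2
i=24 'c': node 2→3
i=25 'b': node 3→4  ** P0@[22:25]
i=26 'c': node 4→5 (fail-walked)
i=27 'c': node 5→6  ** P1@[26:27]
i=28 'd': node 6→7
i=29 'c': node 7→8
i=30 'd': node 8→9  ** P2@[26:30],P3@[27:30]
i=31 'c': node 9→11 (fail-walked)
i=32 'd': node 11→12  ** P3@[29:32]
i=33 'a': node 12→0 (fail-walked)
i=34 'd': node 0→0
i=35 'd': node 0→0
i=36 'a': node 0→0
i=37 'c': node 0→5
i=38 'b': node 5→1 (fail-walked)
i=39 'd': node 1→0 (fail-walked)
i=40 'a': node 0→0
i=41 'a': node 0→0
i=42 'c': node 0→5
i=43 'c': node 5→6  ** P1@[42:43]
i=44 'd': node 6→7
i=45 'c': node 7→8
i=46 'd': node 8→9  ** P2@[42:46],P3@[43:46]
i=47 'c': node 9→11 (fail-walked)
i=48 'd': node 11→12  ** P3@[45:48]
i=49 'c': node 12→11 (fail-walked)
i=50 'c': node 11→6 (fail-walked)  ** P1@[49:50]
i=51 'd': node 6→7
i=52 'c': node 7→8
i=53 'd': node 8→9  ** P2@[49:53],P3@[50:53]
i=54 'b': node 9→1 (fail-walked)
i=55 'd': node 1→0 (fail-walked)
i=56 'b': node 0→1
i=57 'a': node 1→0 (fail-walked)
i=58 'b': node 0→1
i=59 'b': node 1→2
i=60 'c': node 2→3
i=61 'c': node 3→6 (fail-walked)  ** P1@[60:61]
i=62 'c': node 6→6 (fail-walked)  ** P1@[61:62]
i=63 'c': node 6→6 (fail-walked)  ** P1@[62:63]
i=64 'c': node 6→6 (fail-walked)  ** P1@[63:64]
i=65 'c': node 6→6 (fail-walked)  ** P1@[64:65]
i=66 'd': node 6→7
i=67 'c': node 7→8
i=68 'd': node 8→9  ** P2@[64:68],P3@[65:68]
i=69 'd': node 9→0 (fail-walked)
i=70 'c': node 0→5
i=71 'd': node 5→10
i=72 'c': node 10→11
i=73 'd': node 11→12  ** P3@[70:73]
i=74 'b': node 12→1 (fail-walked)
i=75 'c': node 1→5 (fail-walked)

Result: [[1,1],[4,2],[4,3],[9,0],[12,1],[15,2],[15,3],[25,0],[27,1],[30,2],[30,3],[32,3],[43,1],[46,2],[46,3],[48,3],[50,1],[53,2],[53,3],[61,1],[62,1],[63,1],[64,1],[65,1],[68,2],[68,3],[73,3]]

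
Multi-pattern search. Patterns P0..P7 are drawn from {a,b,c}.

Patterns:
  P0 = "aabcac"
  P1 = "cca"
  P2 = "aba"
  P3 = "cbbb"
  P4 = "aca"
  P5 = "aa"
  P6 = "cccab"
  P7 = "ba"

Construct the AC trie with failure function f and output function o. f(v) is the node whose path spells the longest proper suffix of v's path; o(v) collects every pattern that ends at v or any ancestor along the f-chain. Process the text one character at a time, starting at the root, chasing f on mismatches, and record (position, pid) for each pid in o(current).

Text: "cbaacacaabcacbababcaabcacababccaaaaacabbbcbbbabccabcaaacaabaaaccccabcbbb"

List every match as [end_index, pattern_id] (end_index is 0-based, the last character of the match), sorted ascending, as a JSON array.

Build:
Trie (insert patterns):
  0='ε' goto a→1 b→20 c→7
  1='a' goto a→2 b→10 c→15
  2='aa' goto b→3  [P5 ends]
  3='aab' goto c→4
  4='aabc' goto a→5
  5='aabca' goto c→6
  6='aabcac' goto ·  [P0 ends]
  7='c' goto b→12 c→8
  8='cc' goto a→9 c→17
  9='cca' goto ·  [P1 ends]
  10='ab' goto a→11
  11='aba' goto ·  [P2 ends]
  12='cb' goto b→13
  13='cbb' goto b→14
  14='cbbb' goto ·  [P3 ends]
  15='ac' goto a→16
  16='aca' goto ·  [P4 ends]
  17='ccc' goto a→18
  18='ccca' goto b→19
  19='cccab' goto ·  [P6 ends]
  20='b' goto a→21
  21='ba' goto ·  [P7 ends]

Failure links (BFS by depth):
  n1('a'): parent n0 fail=0; on 'a' 0 → fail=0;  out ∅∪∅=∅
  n7('c'): parent n0 fail=0; on 'c' 0 → fail=0;  out ∅∪∅=∅
  n20('b'): parent n0 fail=0; on 'b' 0 → fail=0;  out ∅∪∅=∅
  n2('aa'): parent n1 fail=0; on 'a' 0 → fail=1;  out {5}∪∅={5}
  n8('cc'): parent n7 fail=0; on 'c' 0 → fail=7;  out ∅∪∅=∅
  n10('ab'): parent n1 fail=0; on 'b' 0 → fail=20;  out ∅∪∅=∅
  n12('cb'): parent n7 fail=0; on 'b' 0 → fail=20;  out ∅∪∅=∅
  n15('ac'): parent n1 fail=0; on 'c' 0 → fail=7;  out ∅∪∅=∅
  n21('ba'): parent n20 fail=0; on 'a' 0 → fail=1;  out {7}∪∅={7}
  n3('aab'): parent n2 fail=1; on 'b' 1 → fail=10;  out ∅∪∅=∅
  n9('cca'): parent n8 fail=7; on 'a' 7→0 → fail=1;  out {1}∪∅={1}
  n11('aba'): parent n10 fail=20; on 'a' 20 → fail=21;  out {2}∪{7}={2,7}
  n13('cbb'): parent n12 fail=20; on 'b' 20→0 → fail=20;  out ∅∪∅=∅
  n16('aca'): parent n15 fail=7; on 'a' 7→0 → fail=1;  out {4}∪∅={4}
  n17('ccc'): parent n8 fail=7; on 'c' 7 → fail=8;  out ∅∪∅=∅
  n4('aabc'): parent n3 fail=10; on 'c' 10→20→0 → fail=7;  out ∅∪∅=∅
  n14('cbbb'): parent n13 fail=20; on 'b' 20→0 → fail=20;  out {3}∪∅={3}
  n18('ccca'): parent n17 fail=8; on 'a' 8 → fail=9;  out ∅∪{1}={1}
  n5('aabca'): parent n4 fail=7; on 'a' 7→0 → fail=1;  out ∅∪∅=∅
  n19('cccab'): parent n18 fail=9; on 'b' 9→1 → fail=10;  out {6}∪∅={6}
  n6('aabcac'): parent n5 fail=1; on 'c' 1 → fail=15;  out {0}∪∅={0}

Scan:
[0] read 'c'  n0⇒n7
[1] read 'b'  n7⇒n12
[2] read 'a'  n12⇒n21 (fail-walked)  ** P7@[1:2]
[3] read 'a'  n21⇒n2 (fail-walked)  ** P5@[2:3]
[4] read 'c'  n2⇒n15 (fail-walked)
[5] read 'a'  n15⇒n16  ** P4@[3:5]
[6] read 'c'  n16⇒n15 (fail-walked)
[7] read 'a'  n15⇒n16  ** P4@[5:7]
[8] read 'a'  n16⇒n2 (fail-walked)  ** P5@[7:8]
[9] read 'b'  n2⇒n3
[10] read 'c'  n3⇒n4
[11] read 'a'  n4⇒n5
[12] read 'c'  n5⇒n6  ** P0@[7:12]
[13] read 'b'  n6⇒n12 (fail-walked)
[14] read 'a'  n12⇒n21 (fail-walked)  ** P7@[13:14]
[15] read 'b'  n21⇒n10 (fail-walked)
[16] read 'a'  n10⇒n11  ** P2@[14:16],P7@[15:16]
[17] read 'b'  n11⇒n10 (fail-walked)
[18] read 'c'  n10⇒n7 (fail-walked)
[19] read 'a'  n7⇒n1 (fail-walked)
[20] read 'a'  n1⇒n2  ** P5@[19:20]
[21] read 'b'  n2⇒n3
[22] read 'c'  n3⇒n4
[23] read 'a'  n4⇒n5
[24] read 'c'  n5⇒n6  ** P0@[19:24]
[25] read 'a'  n6⇒n16 (fail-walked)  ** P4@[23:25]
[26] read 'b'  n16⇒n10 (fail-walked)
[27] read 'a'  n10⇒n11  ** P2@[25:27],P7@[26:27]
[28] read 'b'  n11⇒n10 (fail-walked)
[29] read 'c'  n10⇒n7 (fail-walked)
[30] read 'c'  n7⇒n8
[31] read 'a'  n8⇒n9  ** P1@[29:31]
[32] read 'a'  n9⇒n2 (fail-walked)  ** P5@[31:32]
[33] read 'a'  n2⇒n2 (fail-walked)  ** P5@[32:33]
[34] read 'a'  n2⇒n2 (fail-walked)  ** P5@[33:34]
[35] read 'a'  n2⇒n2 (fail-walked)  ** P5@[34:35]
[36] read 'c'  n2⇒n15 (fail-walked)
[37] read 'a'  n15⇒n16  ** P4@[35:37]
[38] read 'b'  n16⇒n10 (fail-walked)
[39] read 'b'  n10⇒n20 (fail-walked)
[40] read 'b'  n20⇒n20 (fail-walked)
[41] read 'c'  n20⇒n7 (fail-walked)
[42] read 'b'  n7⇒n12
[43] read 'b'  n12⇒n13
[44] read 'b'  n13⇒n14  ** P3@[41:44]
[45] read 'a'  n14⇒n21 (fail-walked)  ** P7@[44:45]
[46] read 'b'  n21⇒n10 (fail-walked)
[47] read 'c'  n10⇒n7 (fail-walked)
[48] read 'c'  n7⇒n8
[49] read 'a'  n8⇒n9  ** P1@[47:49]
[50] read 'b'  n9⇒n10 (fail-walked)
[51] read 'c'  n10⇒n7 (fail-walked)
[52] read 'a'  n7⇒n1 (fail-walked)
[53] read 'a'  n1⇒n2  ** P5@[52:53]
[54] read 'a'  n2⇒n2 (fail-walked)  ** P5@[53:54]
[55] read 'c'  n2⇒n15 (fail-walked)
[56] read 'a'  n15⇒n16  ** P4@[54:56]
[57] read 'a'  n16⇒n2 (fail-walked)  ** P5@[56:57]
[58] read 'b'  n2⇒n3
[59] read 'a'  n3⇒n11 (fail-walked)  ** P2@[57:59],P7@[58:59]
[60] read 'a'  n11⇒n2 (fail-walked)  ** P5@[59:60]
[61] read 'a'  n2⇒n2 (fail-walked)  ** P5@[60:61]
[62] read 'c'  n2⇒n15 (fail-walked)
[63] read 'c'  n15⇒n8 (fail-walked)
[64] read 'c'  n8⇒n17
[65] read 'c'  n17⇒n17 (fail-walked)
[66] read 'a'  n17⇒n18  ** P1@[64:66]
[67] read 'b'  n18⇒n19  ** P6@[63:67]
[68] read 'c'  n19⇒n7 (fail-walked)
[69] read 'b'  n7⇒n12
[70] read 'b'  n12⇒n13
[71] read 'b'  n13⇒n14  ** P3@[68:71]

Result: [[2,7],[3,5],[5,4],[7,4],[8,5],[12,0],[14,7],[16,2],[16,7],[20,5],[24,0],[25,4],[27,2],[27,7],[31,1],[32,5],[33,5],[34,5],[35,5],[37,4],[44,3],[45,7],[49,1],[53,5],[54,5],[56,4],[57,5],[59,2],[59,7],[60,5],[61,5],[66,1],[67,6],[71,3]]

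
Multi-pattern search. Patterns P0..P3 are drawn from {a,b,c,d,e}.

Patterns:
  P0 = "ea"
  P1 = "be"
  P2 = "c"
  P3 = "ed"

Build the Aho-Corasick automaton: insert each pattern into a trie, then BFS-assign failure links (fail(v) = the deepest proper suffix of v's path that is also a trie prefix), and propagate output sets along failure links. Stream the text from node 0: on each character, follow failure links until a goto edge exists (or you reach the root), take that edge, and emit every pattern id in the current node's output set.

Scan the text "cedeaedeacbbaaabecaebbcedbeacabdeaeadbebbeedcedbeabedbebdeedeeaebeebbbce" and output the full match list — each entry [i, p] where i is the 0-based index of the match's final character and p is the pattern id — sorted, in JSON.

Build:
Trie (insert patterns):
  n0 'ε': b→3 c→5 e→1
  n1 'e': a→2 d→6
  n2 'ea': ·  ←P0
  n3 'b': e→4
  n4 'be': ·  ←P1
  n5 'c': ·  ←P2
  n6 'ed': ·  ←P3

BFS fail/out derivation:
  fail(1) 'e': from fail(0)=0 chase 'e': 0 ⇒ 0;  out=∅∪out(0)=∅
  fail(3) 'b': from fail(0)=0 chase 'b': 0 ⇒ 0;  out=∅∪out(0)=∅
  fail(5) 'c': from fail(0)=0 chase 'c': 0 ⇒ 0;  out={2}∪out(0)={2}
  fail(2) 'ea': from fail(1)=0 chase 'a': 0 ⇒ 0;  out={0}∪out(0)={0}
  fail(4) 'be': from fail(3)=0 chase 'e': 0 ⇒ 1;  out={1}∪out(1)={1}
  fail(6) 'ed': from fail(1)=0 chase 'd': 0 ⇒ 0;  out={3}∪out(0)={3}

Scan:
i=0 'c': node 0→5  → match P2@[0:0]
i=1 'e': node 5→1 (via fail)
i=2 'd': node 1→6  → match P3@[1:2]
i=3 'e': node 6→1 (via fail)
i=4 'a': node 1→2  → match P0@[3:4]
i=5 'e': node 2→1 (via fail)
i=6 'd': node 1→6  → match P3@[5:6]
i=7 'e': node 6→1 (via fail)
i=8 'a': node 1→2  → match P0@[7:8]
i=9 'c': node 2→5 (via fail)  → match P2@[9:9]
i=10 'b': node 5→3 (via fail)
i=11 'b': node 3→3 (via fail)
i=12 'a': node 3→0 (via fail)
i=13 'a': node 0→0
i=14 'a': node 0→0
i=15 'b': node 0→3
i=16 'e': node 3→4  → match P1@[15:16]
i=17 'c': node 4→5 (via fail)  → match P2@[17:17]
i=18 'a': node 5→0 (via fail)
i=19 'e': node 0→1
i=20 'b': node 1→3 (via fail)
i=21 'b': node 3→3 (via fail)
i=22 'c': node 3→5 (via fail)  → match P2@[22:22]
i=23 'e': node 5→1 (via fail)
i=24 'd': node 1→6  → match P3@[23:24]
i=25 'b': node 6→3 (via fail)
i=26 'e': node 3→4  → match P1@[25:26]
i=27 'a': node 4→2 (via fail)  → match P0@[26:27]
i=28 'c': node 2→5 (via fail)  → match P2@[28:28]
i=29 'a': node 5→0 (via fail)
i=30 'b': node 0→3
i=31 'd': node 3→0 (via fail)
i=32 'e': node 0→1
i=33 'a': node 1→2  → match P0@[32:33]
i=34 'e': node 2→1 (via fail)
i=35 'a': node 1→2  → match P0@[34:35]
i=36 'd': node 2→0 (via fail)
i=37 'b': node 0→3
i=38 'e': node 3→4  → match P1@[37:38]
i=39 'b': node 4→3 (via fail)
i=40 'b': node 3→3 (via fail)
i=41 'e': node 3→4  → match P1@[40:41]
i=42 'e': node 4→1 (via fail)
i=43 'd': node 1→6  → match P3@[42:43]
i=44 'c': node 6→5 (via fail)  → match P2@[44:44]
i=45 'e': node 5→1 (via fail)
i=46 'd': node 1→6  → match P3@[45:46]
i=47 'b': node 6→3 (via fail)
i=48 'e': node 3→4  → match P1@[47:48]
i=49 'a': node 4→2 (via fail)  → match P0@[48:49]
i=50 'b': node 2→3 (via fail)
i=51 'e': node 3→4  → match P1@[50:51]
i=52 'd': node 4→6 (via fail)  → match P3@[51:52]
i=53 'b': node 6→3 (via fail)
i=54 'e': node 3→4  → match P1@[53:54]
i=55 'b': node 4→3 (via fail)
i=56 'd': node 3→0 (via fail)
i=57 'e': node 0→1
i=58 'e': node 1→1 (via fail)
i=59 'd': node 1→6  → match P3@[58:59]
i=60 'e': node 6→1 (via fail)
i=61 'e': node 1→1 (via fail)
i=62 'a': node 1→2  → match P0@[61:62]
i=63 'e': node 2→1 (via fail)
i=64 'b': node 1→3 (via fail)
i=65 'e': node 3→4  → match P1@[64:65]
i=66 'e': node 4→1 (via fail)
i=67 'b': node 1→3 (via fail)
i=68 'b': node 3→3 (via fail)
i=69 'b': node 3→3 (via fail)
i=70 'c': node 3→5 (via fail)  → match P2@[70:70]
i=71 'e': node 5→1 (via fail)

Matches: [[0,2],[2,3],[4,0],[6,3],[8,0],[9,2],[16,1],[17,2],[22,2],[24,3],[26,1],[27,0],[28,2],[33,0],[35,0],[38,1],[41,1],[43,3],[44,2],[46,3],[48,1],[49,0],[51,1],[52,3],[54,1],[59,3],[62,0],[65,1],[70,2]]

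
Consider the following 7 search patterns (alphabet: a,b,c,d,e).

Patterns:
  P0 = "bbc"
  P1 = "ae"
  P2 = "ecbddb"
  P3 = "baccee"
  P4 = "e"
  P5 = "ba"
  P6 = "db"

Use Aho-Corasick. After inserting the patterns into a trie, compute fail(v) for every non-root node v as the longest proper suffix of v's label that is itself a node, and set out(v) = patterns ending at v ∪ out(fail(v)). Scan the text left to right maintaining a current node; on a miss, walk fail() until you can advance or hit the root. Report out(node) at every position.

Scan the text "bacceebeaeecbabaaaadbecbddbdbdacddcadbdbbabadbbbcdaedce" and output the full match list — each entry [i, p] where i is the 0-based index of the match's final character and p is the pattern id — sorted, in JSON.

Build:
Trie nodes:
  n0 'ε': a→4 b→1 d→17 e→6
  n1 'b': a→12 b→2
  n2 'bb': c→3
  n3 'bbc': ·  ←P0
  n4 'a': e→5
  n5 'ae': ·  ←P1
  n6 'e': c→7  ←P4
  n7 'ec': b→8
  n8 'ecb': d→9
  n9 'ecbd': d→10
  n10 'ecbdd': b→11
  n11 'ecbddb': ·  ←P2
  n12 'ba': c→13  ←P5
  n13 'bac': c→14
  n14 'bacc': e→15
  n15 'bacce': e→16
  n16 'baccee': ·  ←P3
  n17 'd': b→18
  n18 'db': ·  ←P6

Failure links (BFS by depth):
  n1('b'): parent n0 fail=0; on 'b' 0 → fail=0;  out ∅∪∅=∅
  n4('a'): parent n0 fail=0; on 'a' 0 → fail=0;  out ∅∪∅=∅
  n6('e'): parent n0 fail=0; on 'e' 0 → fail=0;  out {4}∪∅={4}
  n17('d'): parent n0 fail=0; on 'd' 0 → fail=0;  out ∅∪∅=∅
  n2('bb'): parent n1 fail=0; on 'b' 0 → fail=1;  out ∅∪∅=∅
  n5('ae'): parent n4 fail=0; on 'e' 0 → fail=6;  out {1}∪{4}={1,4}
  n7('ec'): parent n6 fail=0; on 'c' 0 → fail=0;  out ∅∪∅=∅
  n12('ba'): parent n1 fail=0; on 'a' 0 → fail=4;  out {5}∪∅={5}
  n18('db'): parent n17 fail=0; on 'b' 0 → fail=1;  out {6}∪∅={6}
  n3('bbc'): parent n2 fail=1; on 'c' 1→0 → fail=0;  out {0}∪∅={0}
  n8('ecb'): parent n7 fail=0; on 'b' 0 → fail=1;  out ∅∪∅=∅
  n13('bac'): parent n12 fail=4; on 'c' 4→0 → fail=0;  out ∅∪∅=∅
  n9('ecbd'): parent n8 fail=1; on 'd' 1→0 → fail=17;  out ∅∪∅=∅
  n14('bacc'): parent n13 fail=0; on 'c' 0 → fail=0;  out ∅∪∅=∅
  n10('ecbdd'): parent n9 fail=17; on 'd' 17→0 → fail=17;  out ∅∪∅=∅
  n15('bacce'): parent n14 fail=0; on 'e' 0 → fail=6;  out ∅∪{4}={4}
  n11('ecbddb'): parent n10 fail=17; on 'b' 17 → fail=18;  out {2}∪{6}={2,6}
  n16('baccee'): parent n15 fail=6; on 'e' 6→0 → fail=6;  out {3}∪{4}={3,4}

Run:
[0] read 'b'  n0⇒n1
[1] read 'a'  n1⇒n12  → match P5@[0:1]
[2] read 'c'  n12⇒n13
[3] read 'c'  n13⇒n14
[4] read 'e'  n14⇒n15  → match P4@[4:4]
[5] read 'e'  n15⇒n16  → match P3@[0:5],P4@[5:5]
[6] read 'b'  n16⇒n1 (fail-walked)
[7] read 'e'  n1⇒n6 (fail-walked)  → match P4@[7:7]
[8] read 'a'  n6⇒n4 (fail-walked)
[9] read 'e'  n4⇒n5  → match P1@[8:9],P4@[9:9]
[10] read 'e'  n5⇒n6 (fail-walked)  → match P4@[10:10]
[11] read 'c'  n6⇒n7
[12] read 'b'  n7⇒n8
[13] read 'a'  n8⇒n12 (fail-walked)  → match P5@[12:13]
[14] read 'b'  n12⇒n1 (fail-walked)
[15] read 'a'  n1⇒n12  → match P5@[14:15]
[16] read 'a'  n12⇒n4 (fail-walked)
[17] read 'a'  n4⇒n4 (fail-walked)
[18] read 'a'  n4⇒n4 (fail-walked)
[19] read 'd'  n4⇒n17 (fail-walked)
[20] read 'b'  n17⇒n18  → match P6@[19:20]
[21] read 'e'  n18⇒n6 (fail-walked)  → match P4@[21:21]
[22] read 'c'  n6⇒n7
[23] read 'b'  n7⇒n8
[24] read 'd'  n8⇒n9
[25] read 'd'  n9⇒n10
[26] read 'b'  n10⇒n11  → match P2@[21:26],P6@[25:26]
[27] read 'd'  n11⇒n17 (fail-walked)
[28] read 'b'  n17⇒n18  → match P6@[27:28]
[29] read 'd'  n18⇒n17 (fail-walked)
[30] read 'a'  n17⇒n4 (fail-walked)
[31] read 'c'  n4⇒n0 (fail-walked)
[32] read 'd'  n0⇒n17
[33] read 'd'  n17⇒n17 (fail-walked)
[34] read 'c'  n17⇒n0 (fail-walked)
[35] read 'a'  n0⇒n4
[36] read 'd'  n4⇒n17 (fail-walked)
[37] read 'b'  n17⇒n18  → match P6@[36:37]
[38] read 'd'  n18⇒n17 (fail-walked)
[39] read 'b'  n17⇒n18  → match P6@[38:39]
[40] read 'b'  n18⇒n2 (fail-walked)
[41] read 'a'  n2⇒n12 (fail-walked)  → match P5@[40:41]
[42] read 'b'  n12⇒n1 (fail-walked)
[43] read 'a'  n1⇒n12  → match P5@[42:43]
[44] read 'd'  n12⇒n17 (fail-walked)
[45] read 'b'  n17⇒n18  → match P6@[44:45]
[46] read 'b'  n18⇒n2 (fail-walked)
[47] read 'b'  n2⇒n2 (fail-walked)
[48] read 'c'  n2⇒n3  → match P0@[46:48]
[49] read 'd'  n3⇒n17 (fail-walked)
[50] read 'a'  n17⇒n4 (fail-walked)
[51] read 'e'  n4⇒n5  → match P1@[50:51],P4@[51:51]
[52] read 'd'  n5⇒n17 (fail-walked)
[53] read 'c'  n17⇒n0 (fail-walked)
[54] read 'e'  n0⇒n6  → match P4@[54:54]

Matches: [[1,5],[4,4],[5,3],[5,4],[7,4],[9,1],[9,4],[10,4],[13,5],[15,5],[20,6],[21,4],[26,2],[26,6],[28,6],[37,6],[39,6],[41,5],[43,5],[45,6],[48,0],[51,1],[51,4],[54,4]]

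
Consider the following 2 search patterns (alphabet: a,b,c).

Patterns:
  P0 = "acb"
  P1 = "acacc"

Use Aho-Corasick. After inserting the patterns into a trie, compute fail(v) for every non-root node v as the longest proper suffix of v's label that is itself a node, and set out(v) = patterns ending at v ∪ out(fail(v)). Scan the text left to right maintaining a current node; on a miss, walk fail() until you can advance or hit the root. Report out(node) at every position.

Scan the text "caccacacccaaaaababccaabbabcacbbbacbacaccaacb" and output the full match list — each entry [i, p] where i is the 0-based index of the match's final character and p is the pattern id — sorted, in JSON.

Build automaton:
Trie nodes:
  n0 'ε': a→1
  n1 'a': c→2
  n2 'ac': a→4 b→3
  n3 'acb': ·  [P0 ends]
  n4 'aca': c→5
  n5 'acac': c→6
  n6 'acacc': ·  [P1 ends]

BFS fail/out derivation:
  n1('a'): parent n0 fail=0; on 'a' 0 → fail=0;  out ∅∪∅=∅
  n2('ac'): parent n1 fail=0; on 'c' 0 → fail=0;  out ∅∪∅=∅
  n3('acb'): parent n2 fail=0; on 'b' 0 → fail=0;  out {0}∪∅={0}
  n4('aca'): parent n2 fail=0; on 'a' 0 → fail=1;  out ∅∪∅=∅
  n5('acac'): parent n4 fail=1; on 'c' 1 → fail=2;  out ∅∪∅=∅
  n6('acacc'): parent n5 fail=2; on 'c' 2→0 → fail=0;  out {1}∪∅={1}

Run:
i=0 'c': node 0→0
i=1 'a': node 0→1
i=2 'c': node 1→2
i=3 'c': node 2→0 (fail-walked)
i=4 'a': node 0→1
i=5 'c': node 1→2
i=6 'a': node 2→4
i=7 'c': node 4→5
i=8 'c': node 5→6  emit P1@[4:8]
i=9 'c': node 6→0 (fail-walked)
i=10 'a': node 0→1
i=11 'a': node 1→1 (fail-walked)
i=12 'a': node 1→1 (fail-walked)
i=13 'a': node 1→1 (fail-walked)
i=14 'a': node 1→1 (fail-walked)
i=15 'b': node 1→0 (fail-walked)
i=16 'a': node 0→1
i=17 'b': node 1→0 (fail-walked)
i=18 'c': node 0→0
i=19 'c': node 0→0
i=20 'a': node 0→1
i=21 'a': node 1→1 (fail-walked)
i=22 'b': node 1→0 (fail-walked)
i=23 'b': node 0→0
i=24 'a': node 0→1
i=25 'b': node 1→0 (fail-walked)
i=26 'c': node 0→0
i=27 'a': node 0→1
i=28 'c': node 1→2
i=29 'b': node 2→3  emit P0@[27:29]
i=30 'b': node 3→0 (fail-walked)
i=31 'b': node 0→0
i=32 'a': node 0→1
i=33 'c': node 1→2
i=34 'b': node 2→3  emit P0@[32:34]
i=35 'a': node 3→1 (fail-walked)
i=36 'c': node 1→2
i=37 'a': node 2→4
i=38 'c': node 4→5
i=39 'c': node 5→6  emit P1@[35:39]
i=40 'a': node 6→1 (fail-walked)
i=41 'a': node 1→1 (fail-walked)
i=42 'c': node 1→2
i=43 'b': node 2→3  emit P0@[41:43]

Result: [[8,1],[29,0],[34,0],[39,1],[43,0]]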